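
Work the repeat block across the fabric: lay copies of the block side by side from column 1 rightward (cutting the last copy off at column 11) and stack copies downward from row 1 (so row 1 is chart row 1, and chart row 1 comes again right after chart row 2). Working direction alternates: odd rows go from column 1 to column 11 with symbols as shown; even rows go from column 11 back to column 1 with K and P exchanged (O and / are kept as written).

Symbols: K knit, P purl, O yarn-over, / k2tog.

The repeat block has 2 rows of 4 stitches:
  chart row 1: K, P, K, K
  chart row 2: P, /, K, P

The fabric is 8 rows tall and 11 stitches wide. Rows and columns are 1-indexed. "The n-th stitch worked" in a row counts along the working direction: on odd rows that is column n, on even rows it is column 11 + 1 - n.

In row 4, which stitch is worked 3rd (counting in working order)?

For row 4: chart row = ((4-1) mod 2) + 1 = 2; this is a WS (even) row.
Chart row 2 tiled across columns 1-11: P / K P P / K P P / K
Wrong side: read the tiled row from column 11 down to 1 and exchange K with P (leave O, /).
Row 4 as worked: P / K K P / K K P / K
The 3rd stitch worked is K.

Stitch:
K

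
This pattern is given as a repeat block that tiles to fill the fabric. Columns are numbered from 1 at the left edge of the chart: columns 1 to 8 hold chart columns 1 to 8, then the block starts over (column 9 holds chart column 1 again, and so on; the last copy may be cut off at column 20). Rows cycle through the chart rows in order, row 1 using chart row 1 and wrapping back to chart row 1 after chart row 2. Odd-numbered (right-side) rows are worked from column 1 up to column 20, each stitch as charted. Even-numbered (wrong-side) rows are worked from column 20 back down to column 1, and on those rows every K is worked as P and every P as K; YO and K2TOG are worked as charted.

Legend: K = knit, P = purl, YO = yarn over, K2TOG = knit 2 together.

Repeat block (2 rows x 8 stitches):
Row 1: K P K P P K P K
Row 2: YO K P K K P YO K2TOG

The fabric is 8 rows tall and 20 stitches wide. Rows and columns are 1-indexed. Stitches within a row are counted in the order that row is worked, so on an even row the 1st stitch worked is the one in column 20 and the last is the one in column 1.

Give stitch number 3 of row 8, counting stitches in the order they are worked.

Row 8: (8-1) mod 2 = 1, so use chart row 2. Even row -> WS.
Chart row 2 tiled across columns 1-20: YO K P K K P YO K2TOG YO K P K K P YO K2TOG YO K P K
Wrong side: read the tiled row from column 20 down to 1 and exchange K with P (leave YO, K2TOG).
Row 8 as worked: P K P YO K2TOG YO K P P K P YO K2TOG YO K P P K P YO
Stitch 3 in working order -> P

Stitch:
P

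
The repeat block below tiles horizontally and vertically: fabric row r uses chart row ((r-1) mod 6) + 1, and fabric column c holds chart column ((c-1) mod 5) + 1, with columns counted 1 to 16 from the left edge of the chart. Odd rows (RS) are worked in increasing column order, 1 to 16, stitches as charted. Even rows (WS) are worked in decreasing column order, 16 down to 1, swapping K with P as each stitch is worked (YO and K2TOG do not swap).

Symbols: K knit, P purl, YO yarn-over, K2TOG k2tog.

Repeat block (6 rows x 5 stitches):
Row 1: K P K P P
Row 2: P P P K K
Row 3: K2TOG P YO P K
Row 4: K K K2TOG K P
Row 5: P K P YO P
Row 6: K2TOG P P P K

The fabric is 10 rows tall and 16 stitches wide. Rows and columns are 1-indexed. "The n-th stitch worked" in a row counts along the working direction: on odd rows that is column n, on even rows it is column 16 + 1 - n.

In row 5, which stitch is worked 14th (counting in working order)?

== STITCH ==
YO

Derivation:
Row 5: (5-1) mod 6 = 4, so use chart row 5. Odd row -> RS.
Chart row 5 tiled across columns 1-16: P K P YO P P K P YO P P K P YO P P
RS row: no reversal, no swap; stitch n worked = column n.
The 14th stitch worked is YO.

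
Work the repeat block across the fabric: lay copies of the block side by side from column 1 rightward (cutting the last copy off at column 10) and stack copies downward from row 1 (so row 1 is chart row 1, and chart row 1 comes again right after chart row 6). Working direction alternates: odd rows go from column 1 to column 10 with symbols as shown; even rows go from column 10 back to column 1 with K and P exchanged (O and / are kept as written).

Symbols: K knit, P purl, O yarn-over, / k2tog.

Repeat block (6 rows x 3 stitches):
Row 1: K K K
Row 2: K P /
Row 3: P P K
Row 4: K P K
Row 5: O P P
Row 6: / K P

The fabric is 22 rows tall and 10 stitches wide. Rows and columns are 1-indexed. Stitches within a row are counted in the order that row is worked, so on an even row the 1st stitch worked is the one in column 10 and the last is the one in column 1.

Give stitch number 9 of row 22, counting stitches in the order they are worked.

Stitch:
K

Derivation:
For row 22: chart row = ((22-1) mod 6) + 1 = 4; this is a WS (even) row.
Chart row 4 tiled across columns 1-10: K P K K P K K P K K
WS: work from column 10 back to column 1 (reverse the tiled row), swapping K<->P (O and / unchanged).
Row 22 as worked: P P K P P K P P K P
Counting 9 along the worked row gives K.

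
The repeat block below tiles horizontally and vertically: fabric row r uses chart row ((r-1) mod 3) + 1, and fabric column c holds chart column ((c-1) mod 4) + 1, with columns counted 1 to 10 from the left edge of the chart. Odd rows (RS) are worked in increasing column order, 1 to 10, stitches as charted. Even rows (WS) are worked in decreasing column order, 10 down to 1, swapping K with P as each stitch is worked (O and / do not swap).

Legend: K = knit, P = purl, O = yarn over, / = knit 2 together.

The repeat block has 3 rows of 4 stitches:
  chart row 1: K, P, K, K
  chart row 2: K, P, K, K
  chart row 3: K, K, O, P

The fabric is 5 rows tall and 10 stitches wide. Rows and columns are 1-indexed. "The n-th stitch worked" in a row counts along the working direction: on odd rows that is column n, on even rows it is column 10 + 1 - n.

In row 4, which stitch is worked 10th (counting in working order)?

Row 4: (4-1) mod 3 = 0, so use chart row 1. Even row -> WS.
Chart row 1 tiled across columns 1-10: K P K K K P K K K P
WS row: flip the tiled sequence (start at column 10) and apply K<->P; O and / stay.
Row 4 as worked: K P P P K P P P K P
Stitch 10 in working order -> P

== STITCH ==
P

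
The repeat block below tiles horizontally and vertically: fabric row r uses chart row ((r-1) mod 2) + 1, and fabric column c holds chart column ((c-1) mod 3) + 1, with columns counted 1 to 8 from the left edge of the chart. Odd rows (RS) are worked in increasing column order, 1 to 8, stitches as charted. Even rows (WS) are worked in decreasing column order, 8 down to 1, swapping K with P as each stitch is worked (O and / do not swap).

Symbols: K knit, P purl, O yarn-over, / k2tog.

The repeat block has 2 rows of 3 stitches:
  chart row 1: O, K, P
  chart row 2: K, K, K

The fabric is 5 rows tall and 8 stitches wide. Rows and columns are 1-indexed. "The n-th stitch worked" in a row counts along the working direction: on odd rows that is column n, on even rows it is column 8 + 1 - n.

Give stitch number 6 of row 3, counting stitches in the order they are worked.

Row 3 uses chart row ((3-1) mod 2)+1 = 1. Row 3 is odd, so RS.
Chart row 1 tiled across columns 1-8: O K P O K P O K
RS row: no reversal, no swap; stitch n worked = column n.
The 6th stitch worked is P.

Stitch:
P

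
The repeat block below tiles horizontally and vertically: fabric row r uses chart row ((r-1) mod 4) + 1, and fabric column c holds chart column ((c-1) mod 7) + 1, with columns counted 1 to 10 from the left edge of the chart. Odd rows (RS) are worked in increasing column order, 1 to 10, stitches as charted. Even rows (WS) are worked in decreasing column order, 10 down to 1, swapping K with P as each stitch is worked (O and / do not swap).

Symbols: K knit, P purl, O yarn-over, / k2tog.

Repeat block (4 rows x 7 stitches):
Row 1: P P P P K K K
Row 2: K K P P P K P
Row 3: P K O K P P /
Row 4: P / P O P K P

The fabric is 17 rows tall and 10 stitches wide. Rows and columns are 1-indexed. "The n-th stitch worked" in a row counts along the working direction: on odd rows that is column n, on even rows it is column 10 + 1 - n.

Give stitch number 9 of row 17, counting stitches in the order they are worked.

Stitch:
P

Derivation:
Row 17: (17-1) mod 4 = 0, so use chart row 1. Odd row -> RS.
Chart row 1 tiled across columns 1-10: P P P P K K K P P P
RS row: no reversal, no swap; stitch n worked = column n.
The 9th stitch worked is P.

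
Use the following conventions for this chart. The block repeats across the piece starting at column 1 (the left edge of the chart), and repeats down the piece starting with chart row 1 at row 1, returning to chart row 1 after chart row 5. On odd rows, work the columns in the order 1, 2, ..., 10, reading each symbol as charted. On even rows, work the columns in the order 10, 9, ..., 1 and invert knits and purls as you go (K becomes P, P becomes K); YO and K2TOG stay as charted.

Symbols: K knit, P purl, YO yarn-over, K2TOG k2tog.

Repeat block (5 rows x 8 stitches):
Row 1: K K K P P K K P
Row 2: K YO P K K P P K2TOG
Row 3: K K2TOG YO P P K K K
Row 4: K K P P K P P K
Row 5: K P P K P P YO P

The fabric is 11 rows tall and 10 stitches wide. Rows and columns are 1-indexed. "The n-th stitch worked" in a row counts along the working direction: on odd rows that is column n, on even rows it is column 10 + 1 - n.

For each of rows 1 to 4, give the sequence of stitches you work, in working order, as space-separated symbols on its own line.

Row 1: chart row 1, RS - tile across columns 1-10 and work as-is.
Row 2: chart row 2, WS - tiled (columns 1-10): K YO P K K P P K2TOG K YO; work from column 10 back to 1 with K<->P swapped.
Row 3: chart row 3, RS - tile across columns 1-10 and work as-is.
Row 4: chart row 4, WS - tiled (columns 1-10): K K P P K P P K K K; work from column 10 back to 1 with K<->P swapped.

== ROWS AS WORKED ==
K K K P P K K P K K
YO P K2TOG K K P P K YO P
K K2TOG YO P P K K K K K2TOG
P P P K K P K K P P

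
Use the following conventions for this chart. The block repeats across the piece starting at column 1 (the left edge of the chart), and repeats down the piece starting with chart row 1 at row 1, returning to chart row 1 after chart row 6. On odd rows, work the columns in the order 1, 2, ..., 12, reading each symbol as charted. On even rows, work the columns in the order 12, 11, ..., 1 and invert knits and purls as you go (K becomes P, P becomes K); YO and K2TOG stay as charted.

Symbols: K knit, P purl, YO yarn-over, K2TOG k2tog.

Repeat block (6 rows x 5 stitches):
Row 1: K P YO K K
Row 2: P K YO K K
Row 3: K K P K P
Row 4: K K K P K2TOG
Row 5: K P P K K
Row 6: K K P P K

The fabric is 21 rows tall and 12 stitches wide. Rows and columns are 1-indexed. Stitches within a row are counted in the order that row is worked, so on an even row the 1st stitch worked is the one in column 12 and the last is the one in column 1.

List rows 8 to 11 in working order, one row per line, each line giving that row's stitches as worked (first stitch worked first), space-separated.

Rows as worked:
P K P P YO P K P P YO P K
K K P K P K K P K P K K
P P K2TOG K P P P K2TOG K P P P
K P P K K K P P K K K P

Derivation:
Row 8: chart row 2, WS - tiled (columns 1-12): P K YO K K P K YO K K P K; work from column 12 back to 1 with K<->P swapped.
Row 9: chart row 3, RS - tile across columns 1-12 and work as-is.
Row 10: chart row 4, WS - tiled (columns 1-12): K K K P K2TOG K K K P K2TOG K K; work from column 12 back to 1 with K<->P swapped.
Row 11: chart row 5, RS - tile across columns 1-12 and work as-is.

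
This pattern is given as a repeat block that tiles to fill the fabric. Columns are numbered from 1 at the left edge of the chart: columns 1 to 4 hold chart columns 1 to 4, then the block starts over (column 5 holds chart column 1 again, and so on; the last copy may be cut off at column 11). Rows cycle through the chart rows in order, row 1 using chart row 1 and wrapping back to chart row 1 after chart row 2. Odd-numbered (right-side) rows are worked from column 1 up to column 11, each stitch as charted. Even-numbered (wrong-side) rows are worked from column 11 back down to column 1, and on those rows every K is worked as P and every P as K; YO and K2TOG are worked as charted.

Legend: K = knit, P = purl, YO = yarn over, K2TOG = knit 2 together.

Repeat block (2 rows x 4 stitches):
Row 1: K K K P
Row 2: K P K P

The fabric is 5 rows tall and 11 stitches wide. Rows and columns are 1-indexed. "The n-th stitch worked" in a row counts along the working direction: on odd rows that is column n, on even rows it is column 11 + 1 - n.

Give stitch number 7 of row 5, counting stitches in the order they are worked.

Result:
K

Derivation:
Row 5 uses chart row ((5-1) mod 2)+1 = 1. Row 5 is odd, so RS.
Chart row 1 tiled across columns 1-11: K K K P K K K P K K K
RS: work column 1 to column 11, symbols as charted — the tiled row is the row as worked.
The 7th stitch worked is K.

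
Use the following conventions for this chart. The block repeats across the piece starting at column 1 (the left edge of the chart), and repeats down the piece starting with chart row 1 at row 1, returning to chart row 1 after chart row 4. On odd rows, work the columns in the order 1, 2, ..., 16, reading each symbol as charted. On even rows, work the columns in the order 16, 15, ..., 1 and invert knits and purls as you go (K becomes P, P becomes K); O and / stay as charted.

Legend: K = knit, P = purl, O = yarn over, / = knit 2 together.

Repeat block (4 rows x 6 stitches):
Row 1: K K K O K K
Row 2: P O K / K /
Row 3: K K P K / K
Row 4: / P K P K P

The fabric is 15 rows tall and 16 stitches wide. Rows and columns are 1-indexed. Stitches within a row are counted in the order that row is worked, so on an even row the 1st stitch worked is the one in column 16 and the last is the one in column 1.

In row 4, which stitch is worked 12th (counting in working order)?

Result:
P

Derivation:
Row 4 uses chart row ((4-1) mod 4)+1 = 4. Row 4 is even, so WS.
Chart row 4 tiled across columns 1-16: / P K P K P / P K P K P / P K P
WS: work from column 16 back to column 1 (reverse the tiled row), swapping K<->P (O and / unchanged).
Row 4 as worked: K P K / K P K P K / K P K P K /
The 12th stitch worked is P.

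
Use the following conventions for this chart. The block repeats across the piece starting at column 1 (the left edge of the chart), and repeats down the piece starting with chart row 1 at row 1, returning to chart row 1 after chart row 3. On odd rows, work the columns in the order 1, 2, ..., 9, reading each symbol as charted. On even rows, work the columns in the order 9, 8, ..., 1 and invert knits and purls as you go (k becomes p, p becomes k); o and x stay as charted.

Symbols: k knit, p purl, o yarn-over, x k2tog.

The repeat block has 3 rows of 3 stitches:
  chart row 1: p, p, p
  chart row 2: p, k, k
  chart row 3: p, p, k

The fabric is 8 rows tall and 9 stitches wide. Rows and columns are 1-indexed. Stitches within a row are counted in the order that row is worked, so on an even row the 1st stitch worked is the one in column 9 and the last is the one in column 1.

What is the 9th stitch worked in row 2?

== STITCH ==
k

Derivation:
For row 2: chart row = ((2-1) mod 3) + 1 = 2; this is a WS (even) row.
Chart row 2 tiled across columns 1-9: p k k p k k p k k
Wrong side: read the tiled row from column 9 down to 1 and exchange k with p (leave o, x).
Row 2 as worked: p p k p p k p p k
The 9th stitch worked is k.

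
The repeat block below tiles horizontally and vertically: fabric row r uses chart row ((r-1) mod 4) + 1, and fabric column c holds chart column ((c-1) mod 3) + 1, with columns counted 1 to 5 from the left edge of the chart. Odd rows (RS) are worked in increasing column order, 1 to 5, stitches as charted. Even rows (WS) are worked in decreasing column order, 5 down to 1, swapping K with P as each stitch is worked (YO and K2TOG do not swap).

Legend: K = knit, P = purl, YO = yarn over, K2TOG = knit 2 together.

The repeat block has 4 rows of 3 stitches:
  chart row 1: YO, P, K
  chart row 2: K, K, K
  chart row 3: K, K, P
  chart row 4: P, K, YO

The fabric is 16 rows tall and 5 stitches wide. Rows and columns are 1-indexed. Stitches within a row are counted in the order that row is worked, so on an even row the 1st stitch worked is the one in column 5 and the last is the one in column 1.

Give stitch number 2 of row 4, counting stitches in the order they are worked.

For row 4: chart row = ((4-1) mod 4) + 1 = 4; this is a WS (even) row.
Chart row 4 tiled across columns 1-5: P K YO P K
WS row: flip the tiled sequence (start at column 5) and apply K<->P; YO and K2TOG stay.
Row 4 as worked: P K YO P K
Counting 2 along the worked row gives K.

Result:
K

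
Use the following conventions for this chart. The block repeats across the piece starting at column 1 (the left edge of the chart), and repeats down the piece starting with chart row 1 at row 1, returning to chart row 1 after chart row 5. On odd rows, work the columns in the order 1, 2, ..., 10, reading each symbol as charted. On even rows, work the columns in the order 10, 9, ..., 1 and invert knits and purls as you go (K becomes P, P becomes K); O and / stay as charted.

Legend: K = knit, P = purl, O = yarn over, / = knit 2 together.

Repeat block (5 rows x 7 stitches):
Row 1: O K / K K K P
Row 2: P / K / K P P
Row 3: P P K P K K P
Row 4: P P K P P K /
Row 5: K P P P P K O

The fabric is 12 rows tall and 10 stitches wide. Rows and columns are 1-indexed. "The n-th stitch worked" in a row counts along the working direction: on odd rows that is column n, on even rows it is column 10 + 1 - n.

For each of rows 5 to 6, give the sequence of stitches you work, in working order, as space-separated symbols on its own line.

Rows as worked:
K P P P P K O K P P
/ P O K P P P / P O

Derivation:
Row 5: chart row 5, RS - tile across columns 1-10 and work as-is.
Row 6: chart row 1, WS - tiled (columns 1-10): O K / K K K P O K /; work from column 10 back to 1 with K<->P swapped.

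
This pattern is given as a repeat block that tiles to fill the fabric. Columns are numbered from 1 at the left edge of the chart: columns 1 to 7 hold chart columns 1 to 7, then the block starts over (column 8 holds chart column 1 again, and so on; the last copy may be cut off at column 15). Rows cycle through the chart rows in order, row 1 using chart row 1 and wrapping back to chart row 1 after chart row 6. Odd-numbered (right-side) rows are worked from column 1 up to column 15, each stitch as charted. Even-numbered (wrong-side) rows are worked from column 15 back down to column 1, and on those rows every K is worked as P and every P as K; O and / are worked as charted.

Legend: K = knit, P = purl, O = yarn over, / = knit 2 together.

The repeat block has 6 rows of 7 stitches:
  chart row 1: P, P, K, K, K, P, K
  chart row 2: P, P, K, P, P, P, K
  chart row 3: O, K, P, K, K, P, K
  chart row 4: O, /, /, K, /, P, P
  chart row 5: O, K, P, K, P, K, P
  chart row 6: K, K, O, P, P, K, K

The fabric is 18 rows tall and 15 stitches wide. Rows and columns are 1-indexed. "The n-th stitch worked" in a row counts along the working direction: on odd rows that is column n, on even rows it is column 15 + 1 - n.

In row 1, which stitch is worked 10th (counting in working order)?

== STITCH ==
K

Derivation:
Row 1: (1-1) mod 6 = 0, so use chart row 1. Odd row -> RS.
Chart row 1 tiled across columns 1-15: P P K K K P K P P K K K P K P
Right side: take the tiled row as-is (worked left to right from column 1).
The 10th stitch worked is K.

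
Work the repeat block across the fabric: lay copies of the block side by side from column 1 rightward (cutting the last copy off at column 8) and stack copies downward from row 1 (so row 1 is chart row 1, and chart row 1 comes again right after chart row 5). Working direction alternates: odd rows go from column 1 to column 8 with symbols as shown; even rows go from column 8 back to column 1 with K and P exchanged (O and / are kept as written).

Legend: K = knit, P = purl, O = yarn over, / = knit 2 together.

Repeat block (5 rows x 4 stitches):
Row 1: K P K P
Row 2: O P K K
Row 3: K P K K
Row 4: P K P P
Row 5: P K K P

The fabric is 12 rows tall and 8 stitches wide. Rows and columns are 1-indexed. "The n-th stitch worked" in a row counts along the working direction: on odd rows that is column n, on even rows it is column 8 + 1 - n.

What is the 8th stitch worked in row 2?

Result:
O

Derivation:
Row 2: (2-1) mod 5 = 1, so use chart row 2. Even row -> WS.
Chart row 2 tiled across columns 1-8: O P K K O P K K
WS: work from column 8 back to column 1 (reverse the tiled row), swapping K<->P (O and / unchanged).
Row 2 as worked: P P K O P P K O
Counting 8 along the worked row gives O.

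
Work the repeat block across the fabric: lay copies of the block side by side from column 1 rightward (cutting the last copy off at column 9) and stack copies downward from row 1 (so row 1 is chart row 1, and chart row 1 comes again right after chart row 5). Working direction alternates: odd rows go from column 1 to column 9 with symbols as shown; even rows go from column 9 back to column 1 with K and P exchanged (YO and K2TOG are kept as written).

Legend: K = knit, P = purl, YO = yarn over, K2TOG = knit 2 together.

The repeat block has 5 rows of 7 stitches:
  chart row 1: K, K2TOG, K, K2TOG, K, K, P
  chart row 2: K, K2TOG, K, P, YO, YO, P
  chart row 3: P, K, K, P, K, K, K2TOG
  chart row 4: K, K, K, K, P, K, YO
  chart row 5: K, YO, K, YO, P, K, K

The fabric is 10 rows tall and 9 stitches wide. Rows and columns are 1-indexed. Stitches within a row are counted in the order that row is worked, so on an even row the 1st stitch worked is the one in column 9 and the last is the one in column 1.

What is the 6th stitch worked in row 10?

Result:
YO

Derivation:
Row 10: (10-1) mod 5 = 4, so use chart row 5. Even row -> WS.
Chart row 5 tiled across columns 1-9: K YO K YO P K K K YO
WS row: flip the tiled sequence (start at column 9) and apply K<->P; YO and K2TOG stay.
Row 10 as worked: YO P P P K YO P YO P
The 6th stitch worked is YO.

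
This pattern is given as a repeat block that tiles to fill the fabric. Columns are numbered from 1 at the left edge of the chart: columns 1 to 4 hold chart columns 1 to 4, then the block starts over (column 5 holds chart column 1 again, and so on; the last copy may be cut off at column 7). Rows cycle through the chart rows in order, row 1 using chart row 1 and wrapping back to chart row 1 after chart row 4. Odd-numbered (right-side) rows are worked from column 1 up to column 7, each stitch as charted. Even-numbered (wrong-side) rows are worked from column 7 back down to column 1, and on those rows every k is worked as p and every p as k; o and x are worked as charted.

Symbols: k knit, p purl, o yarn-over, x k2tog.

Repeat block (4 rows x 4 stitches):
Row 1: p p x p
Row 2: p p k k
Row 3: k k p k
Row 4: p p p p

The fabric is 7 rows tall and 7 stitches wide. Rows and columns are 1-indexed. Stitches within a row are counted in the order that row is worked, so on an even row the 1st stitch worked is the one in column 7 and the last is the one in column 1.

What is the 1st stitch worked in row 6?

Row 6 uses chart row ((6-1) mod 4)+1 = 2. Row 6 is even, so WS.
Chart row 2 tiled across columns 1-7: p p k k p p k
WS row: flip the tiled sequence (start at column 7) and apply k<->p; o and x stay.
Row 6 as worked: p k k p p k k
Stitch 1 in working order -> p

Stitch:
p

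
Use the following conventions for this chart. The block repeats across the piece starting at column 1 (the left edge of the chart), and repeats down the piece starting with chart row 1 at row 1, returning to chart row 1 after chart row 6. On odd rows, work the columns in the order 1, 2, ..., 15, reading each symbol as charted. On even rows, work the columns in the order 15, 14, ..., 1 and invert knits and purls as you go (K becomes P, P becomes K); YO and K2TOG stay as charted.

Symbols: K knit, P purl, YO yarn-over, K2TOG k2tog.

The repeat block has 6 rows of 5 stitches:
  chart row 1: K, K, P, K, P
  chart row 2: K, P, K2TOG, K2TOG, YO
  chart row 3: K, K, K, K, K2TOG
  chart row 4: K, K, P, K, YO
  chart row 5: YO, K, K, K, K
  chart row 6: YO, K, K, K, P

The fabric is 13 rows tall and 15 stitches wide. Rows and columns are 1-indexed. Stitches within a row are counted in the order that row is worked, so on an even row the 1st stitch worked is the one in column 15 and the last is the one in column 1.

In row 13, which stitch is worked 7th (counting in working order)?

== STITCH ==
K

Derivation:
For row 13: chart row = ((13-1) mod 6) + 1 = 1; this is a RS (odd) row.
Chart row 1 tiled across columns 1-15: K K P K P K K P K P K K P K P
RS: work column 1 to column 15, symbols as charted — the tiled row is the row as worked.
Stitch 7 in working order -> K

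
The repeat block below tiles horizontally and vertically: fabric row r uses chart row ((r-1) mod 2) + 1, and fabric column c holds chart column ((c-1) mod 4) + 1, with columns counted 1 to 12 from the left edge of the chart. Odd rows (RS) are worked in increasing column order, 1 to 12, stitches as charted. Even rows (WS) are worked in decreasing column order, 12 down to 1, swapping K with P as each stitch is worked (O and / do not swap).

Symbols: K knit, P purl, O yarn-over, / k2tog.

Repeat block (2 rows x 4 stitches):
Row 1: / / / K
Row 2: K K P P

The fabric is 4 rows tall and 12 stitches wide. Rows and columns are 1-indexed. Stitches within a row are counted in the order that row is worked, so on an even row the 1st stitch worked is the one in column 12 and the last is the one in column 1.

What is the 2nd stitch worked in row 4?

Result:
K

Derivation:
Row 4 uses chart row ((4-1) mod 2)+1 = 2. Row 4 is even, so WS.
Chart row 2 tiled across columns 1-12: K K P P K K P P K K P P
WS row: flip the tiled sequence (start at column 12) and apply K<->P; O and / stay.
Row 4 as worked: K K P P K K P P K K P P
Stitch 2 in working order -> K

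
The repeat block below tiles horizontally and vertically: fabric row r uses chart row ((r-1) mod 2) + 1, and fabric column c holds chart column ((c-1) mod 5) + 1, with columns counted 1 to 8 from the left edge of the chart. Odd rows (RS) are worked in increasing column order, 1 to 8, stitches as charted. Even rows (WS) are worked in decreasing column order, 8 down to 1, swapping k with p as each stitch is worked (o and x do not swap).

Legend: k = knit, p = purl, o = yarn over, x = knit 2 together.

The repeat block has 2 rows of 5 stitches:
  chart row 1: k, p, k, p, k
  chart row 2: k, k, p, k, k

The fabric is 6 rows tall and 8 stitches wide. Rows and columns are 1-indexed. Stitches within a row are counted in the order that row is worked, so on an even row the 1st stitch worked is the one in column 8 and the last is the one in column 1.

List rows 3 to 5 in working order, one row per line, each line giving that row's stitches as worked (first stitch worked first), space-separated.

== ROWS AS WORKED ==
k p k p k k p k
k p p p p k p p
k p k p k k p k

Derivation:
Row 3: chart row 1, RS - tile across columns 1-8 and work as-is.
Row 4: chart row 2, WS - tiled (columns 1-8): k k p k k k k p; work from column 8 back to 1 with k<->p swapped.
Row 5: chart row 1, RS - tile across columns 1-8 and work as-is.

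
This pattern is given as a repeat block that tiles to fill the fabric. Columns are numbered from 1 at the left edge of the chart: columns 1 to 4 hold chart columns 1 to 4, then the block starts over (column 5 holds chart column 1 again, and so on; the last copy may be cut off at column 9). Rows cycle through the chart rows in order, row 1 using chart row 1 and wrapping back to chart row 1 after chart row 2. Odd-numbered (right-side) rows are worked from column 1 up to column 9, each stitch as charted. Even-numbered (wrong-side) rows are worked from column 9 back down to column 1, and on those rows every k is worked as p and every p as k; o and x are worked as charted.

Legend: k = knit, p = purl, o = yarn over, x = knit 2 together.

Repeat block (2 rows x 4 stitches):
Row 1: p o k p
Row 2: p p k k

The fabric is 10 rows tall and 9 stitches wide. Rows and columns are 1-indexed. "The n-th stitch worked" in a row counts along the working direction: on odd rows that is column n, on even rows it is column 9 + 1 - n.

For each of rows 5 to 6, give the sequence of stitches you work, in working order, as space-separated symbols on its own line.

Row 5: chart row 1, RS - tile across columns 1-9 and work as-is.
Row 6: chart row 2, WS - tiled (columns 1-9): p p k k p p k k p; work from column 9 back to 1 with k<->p swapped.

Result:
p o k p p o k p p
k p p k k p p k k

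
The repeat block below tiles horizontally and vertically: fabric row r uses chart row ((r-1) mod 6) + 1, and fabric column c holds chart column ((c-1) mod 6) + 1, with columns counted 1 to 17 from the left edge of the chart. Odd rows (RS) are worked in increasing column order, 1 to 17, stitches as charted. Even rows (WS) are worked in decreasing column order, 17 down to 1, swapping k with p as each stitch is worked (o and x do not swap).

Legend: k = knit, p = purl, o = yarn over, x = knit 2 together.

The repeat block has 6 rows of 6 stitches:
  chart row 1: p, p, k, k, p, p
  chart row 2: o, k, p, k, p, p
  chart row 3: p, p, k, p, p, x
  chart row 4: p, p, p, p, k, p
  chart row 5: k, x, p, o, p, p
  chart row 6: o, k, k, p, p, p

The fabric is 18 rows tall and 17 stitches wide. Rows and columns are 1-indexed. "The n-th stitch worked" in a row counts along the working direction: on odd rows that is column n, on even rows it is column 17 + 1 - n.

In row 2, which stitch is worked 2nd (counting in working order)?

Result:
p

Derivation:
For row 2: chart row = ((2-1) mod 6) + 1 = 2; this is a WS (even) row.
Chart row 2 tiled across columns 1-17: o k p k p p o k p k p p o k p k p
WS row: flip the tiled sequence (start at column 17) and apply k<->p; o and x stay.
Row 2 as worked: k p k p o k k p k p o k k p k p o
Counting 2 along the worked row gives p.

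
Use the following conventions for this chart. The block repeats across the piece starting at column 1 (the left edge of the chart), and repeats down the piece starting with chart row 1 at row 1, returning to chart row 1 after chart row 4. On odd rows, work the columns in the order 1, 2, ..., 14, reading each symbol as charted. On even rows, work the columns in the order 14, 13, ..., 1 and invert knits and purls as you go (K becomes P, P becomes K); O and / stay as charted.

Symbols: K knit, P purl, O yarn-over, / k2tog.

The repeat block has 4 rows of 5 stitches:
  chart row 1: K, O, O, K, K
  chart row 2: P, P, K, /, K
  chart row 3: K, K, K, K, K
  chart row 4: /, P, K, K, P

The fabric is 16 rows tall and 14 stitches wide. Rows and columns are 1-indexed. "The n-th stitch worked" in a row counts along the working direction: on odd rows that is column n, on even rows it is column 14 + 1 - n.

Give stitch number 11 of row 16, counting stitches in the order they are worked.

For row 16: chart row = ((16-1) mod 4) + 1 = 4; this is a WS (even) row.
Chart row 4 tiled across columns 1-14: / P K K P / P K K P / P K K
Wrong side: read the tiled row from column 14 down to 1 and exchange K with P (leave O, /).
Row 16 as worked: P P K / K P P K / K P P K /
Counting 11 along the worked row gives P.

Stitch:
P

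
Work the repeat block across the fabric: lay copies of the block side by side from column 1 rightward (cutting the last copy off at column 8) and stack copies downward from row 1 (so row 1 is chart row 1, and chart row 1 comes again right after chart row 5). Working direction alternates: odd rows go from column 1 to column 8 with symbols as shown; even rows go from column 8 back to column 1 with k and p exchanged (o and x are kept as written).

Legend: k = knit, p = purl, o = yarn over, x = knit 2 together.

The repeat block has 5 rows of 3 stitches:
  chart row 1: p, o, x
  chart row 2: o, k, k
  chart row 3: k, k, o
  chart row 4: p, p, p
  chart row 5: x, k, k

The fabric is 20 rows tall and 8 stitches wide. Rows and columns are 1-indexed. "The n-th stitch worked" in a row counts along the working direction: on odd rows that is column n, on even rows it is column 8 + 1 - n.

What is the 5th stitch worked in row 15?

For row 15: chart row = ((15-1) mod 5) + 1 = 5; this is a RS (odd) row.
Chart row 5 tiled across columns 1-8: x k k x k k x k
RS: work column 1 to column 8, symbols as charted — the tiled row is the row as worked.
Counting 5 along the worked row gives k.

Stitch:
k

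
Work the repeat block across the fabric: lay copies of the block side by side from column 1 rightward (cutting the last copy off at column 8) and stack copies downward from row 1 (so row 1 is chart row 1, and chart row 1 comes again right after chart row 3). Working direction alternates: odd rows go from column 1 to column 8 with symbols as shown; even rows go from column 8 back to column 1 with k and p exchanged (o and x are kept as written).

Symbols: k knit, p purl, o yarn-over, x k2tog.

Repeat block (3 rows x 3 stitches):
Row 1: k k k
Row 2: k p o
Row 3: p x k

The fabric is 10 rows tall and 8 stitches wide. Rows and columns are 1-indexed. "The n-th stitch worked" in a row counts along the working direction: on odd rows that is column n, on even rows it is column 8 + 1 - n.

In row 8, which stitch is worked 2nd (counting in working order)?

Stitch:
p

Derivation:
Row 8: (8-1) mod 3 = 1, so use chart row 2. Even row -> WS.
Chart row 2 tiled across columns 1-8: k p o k p o k p
WS: work from column 8 back to column 1 (reverse the tiled row), swapping k<->p (o and x unchanged).
Row 8 as worked: k p o k p o k p
The 2nd stitch worked is p.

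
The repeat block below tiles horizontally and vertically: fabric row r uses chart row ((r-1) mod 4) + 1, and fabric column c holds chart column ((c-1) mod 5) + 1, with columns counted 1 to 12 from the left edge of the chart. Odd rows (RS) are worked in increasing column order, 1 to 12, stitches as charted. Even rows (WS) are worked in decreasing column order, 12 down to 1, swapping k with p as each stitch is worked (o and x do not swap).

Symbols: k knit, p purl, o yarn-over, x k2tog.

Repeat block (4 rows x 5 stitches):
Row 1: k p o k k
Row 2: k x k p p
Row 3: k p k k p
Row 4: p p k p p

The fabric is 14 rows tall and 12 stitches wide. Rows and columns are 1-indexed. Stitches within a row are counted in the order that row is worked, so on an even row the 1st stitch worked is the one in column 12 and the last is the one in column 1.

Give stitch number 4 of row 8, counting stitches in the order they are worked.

Result:
k

Derivation:
Row 8 uses chart row ((8-1) mod 4)+1 = 4. Row 8 is even, so WS.
Chart row 4 tiled across columns 1-12: p p k p p p p k p p p p
WS row: flip the tiled sequence (start at column 12) and apply k<->p; o and x stay.
Row 8 as worked: k k k k p k k k k p k k
Stitch 4 in working order -> k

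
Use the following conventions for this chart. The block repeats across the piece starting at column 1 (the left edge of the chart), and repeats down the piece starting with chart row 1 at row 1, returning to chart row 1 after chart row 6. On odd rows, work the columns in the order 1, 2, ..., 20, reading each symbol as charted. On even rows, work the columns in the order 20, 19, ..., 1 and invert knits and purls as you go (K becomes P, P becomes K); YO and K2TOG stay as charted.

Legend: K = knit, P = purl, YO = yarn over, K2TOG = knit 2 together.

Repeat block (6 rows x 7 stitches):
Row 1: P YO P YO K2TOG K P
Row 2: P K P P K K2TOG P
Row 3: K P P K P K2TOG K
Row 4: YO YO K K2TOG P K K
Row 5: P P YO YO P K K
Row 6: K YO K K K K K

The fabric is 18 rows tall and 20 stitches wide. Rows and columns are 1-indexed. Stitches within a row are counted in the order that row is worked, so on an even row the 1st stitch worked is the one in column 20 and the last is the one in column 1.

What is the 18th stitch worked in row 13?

Row 13 uses chart row ((13-1) mod 6)+1 = 1. Row 13 is odd, so RS.
Chart row 1 tiled across columns 1-20: P YO P YO K2TOG K P P YO P YO K2TOG K P P YO P YO K2TOG K
RS row: no reversal, no swap; stitch n worked = column n.
Stitch 18 in working order -> YO

Result:
YO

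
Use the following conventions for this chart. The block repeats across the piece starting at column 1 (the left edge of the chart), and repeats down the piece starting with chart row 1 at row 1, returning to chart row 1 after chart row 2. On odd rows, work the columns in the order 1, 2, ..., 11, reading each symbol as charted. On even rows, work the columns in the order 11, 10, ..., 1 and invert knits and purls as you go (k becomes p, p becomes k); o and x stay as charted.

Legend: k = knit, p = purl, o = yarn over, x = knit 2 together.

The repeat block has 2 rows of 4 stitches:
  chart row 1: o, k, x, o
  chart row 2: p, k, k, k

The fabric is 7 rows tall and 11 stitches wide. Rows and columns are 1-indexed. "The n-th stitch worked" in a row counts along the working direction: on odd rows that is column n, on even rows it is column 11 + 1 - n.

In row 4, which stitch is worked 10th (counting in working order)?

Row 4 uses chart row ((4-1) mod 2)+1 = 2. Row 4 is even, so WS.
Chart row 2 tiled across columns 1-11: p k k k p k k k p k k
WS: work from column 11 back to column 1 (reverse the tiled row), swapping k<->p (o and x unchanged).
Row 4 as worked: p p k p p p k p p p k
Counting 10 along the worked row gives p.

Result:
p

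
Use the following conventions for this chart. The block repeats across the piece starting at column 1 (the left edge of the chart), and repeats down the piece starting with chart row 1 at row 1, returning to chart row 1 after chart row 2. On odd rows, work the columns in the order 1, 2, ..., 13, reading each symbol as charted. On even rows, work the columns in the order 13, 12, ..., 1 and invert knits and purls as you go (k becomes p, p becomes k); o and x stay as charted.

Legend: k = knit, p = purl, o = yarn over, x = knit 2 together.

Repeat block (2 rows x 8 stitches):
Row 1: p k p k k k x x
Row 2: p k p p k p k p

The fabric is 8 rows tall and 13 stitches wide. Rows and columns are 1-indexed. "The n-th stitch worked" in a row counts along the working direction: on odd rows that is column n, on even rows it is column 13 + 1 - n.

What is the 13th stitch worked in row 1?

Stitch:
k

Derivation:
For row 1: chart row = ((1-1) mod 2) + 1 = 1; this is a RS (odd) row.
Chart row 1 tiled across columns 1-13: p k p k k k x x p k p k k
Right side: take the tiled row as-is (worked left to right from column 1).
Stitch 13 in working order -> k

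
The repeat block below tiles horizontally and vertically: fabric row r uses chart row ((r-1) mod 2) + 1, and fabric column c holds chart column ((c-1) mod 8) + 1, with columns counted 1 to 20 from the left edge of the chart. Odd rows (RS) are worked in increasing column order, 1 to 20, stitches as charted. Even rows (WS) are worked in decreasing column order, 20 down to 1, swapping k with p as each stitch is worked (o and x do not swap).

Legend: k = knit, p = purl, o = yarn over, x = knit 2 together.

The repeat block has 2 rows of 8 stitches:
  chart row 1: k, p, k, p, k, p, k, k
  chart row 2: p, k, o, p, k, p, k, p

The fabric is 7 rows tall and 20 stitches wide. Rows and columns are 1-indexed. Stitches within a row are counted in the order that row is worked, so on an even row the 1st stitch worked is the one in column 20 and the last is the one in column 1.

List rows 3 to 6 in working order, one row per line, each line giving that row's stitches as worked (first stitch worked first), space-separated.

Row 3: chart row 1, RS - tile across columns 1-20 and work as-is.
Row 4: chart row 2, WS - tiled (columns 1-20): p k o p k p k p p k o p k p k p p k o p; work from column 20 back to 1 with k<->p swapped.
Row 5: chart row 1, RS - tile across columns 1-20 and work as-is.
Row 6: chart row 2, WS - tiled (columns 1-20): p k o p k p k p p k o p k p k p p k o p; work from column 20 back to 1 with k<->p swapped.

Result:
k p k p k p k k k p k p k p k k k p k p
k o p k k p k p k o p k k p k p k o p k
k p k p k p k k k p k p k p k k k p k p
k o p k k p k p k o p k k p k p k o p k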